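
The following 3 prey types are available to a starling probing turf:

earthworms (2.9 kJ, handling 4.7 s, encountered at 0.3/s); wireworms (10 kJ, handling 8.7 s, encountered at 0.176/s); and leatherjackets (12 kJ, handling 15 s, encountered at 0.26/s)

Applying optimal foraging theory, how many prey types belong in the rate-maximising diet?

2

Rank by E/h (kJ/s): wireworms 1.15, leatherjackets 0.8, earthworms 0.617. Include each in turn until the next type's E/h falls below the running intake rate.
Rate on top 1: 0.6953. leatherjackets: 0.8 > 0.6953 → include.
Rate on top 2: 0.7588. earthworms: 0.617 < 0.7588 → exclude; stop.
Optimal diet: wireworms, leatherjackets — 2 of 3 types.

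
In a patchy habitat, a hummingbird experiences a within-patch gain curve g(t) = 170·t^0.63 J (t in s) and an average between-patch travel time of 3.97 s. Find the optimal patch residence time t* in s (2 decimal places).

Maximise g(t)/(T+t): set derivative to zero → g'(t)(T+t) = g(t).
g'(t) = 0.63·170·t^-0.37. Setting 0.63·170·t^-0.37 = 170·t^0.63/(3.97+t) gives 0.63(3.97+t) = t, so 0.37·t = 0.63×3.97.
t* = 0.63×3.97/0.37 = 6.76 s.

6.76 s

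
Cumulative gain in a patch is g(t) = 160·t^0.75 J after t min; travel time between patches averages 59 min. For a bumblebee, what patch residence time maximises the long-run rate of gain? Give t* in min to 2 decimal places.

177.00 min

Optimal t* satisfies g'(t*) = g(t*)/(T + t*).
g'(t) = 0.75·160·t^-0.25. Setting 0.75·160·t^-0.25 = 160·t^0.75/(59+t) gives 0.75(59+t) = t, so 0.25·t = 0.75×59.
t* = 0.75×59/0.25 = 177 min.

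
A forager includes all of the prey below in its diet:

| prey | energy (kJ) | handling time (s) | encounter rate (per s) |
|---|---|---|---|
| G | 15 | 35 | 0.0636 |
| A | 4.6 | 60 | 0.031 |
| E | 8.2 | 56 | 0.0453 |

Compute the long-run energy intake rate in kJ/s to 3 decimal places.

R = (0.0636×15 + 0.031×4.6 + 0.0453×8.2) / (1 + 0.0636×35 + 0.031×60 + 0.0453×56) = 1.468/7.623 = 0.1926 kJ/s.

0.193 kJ/s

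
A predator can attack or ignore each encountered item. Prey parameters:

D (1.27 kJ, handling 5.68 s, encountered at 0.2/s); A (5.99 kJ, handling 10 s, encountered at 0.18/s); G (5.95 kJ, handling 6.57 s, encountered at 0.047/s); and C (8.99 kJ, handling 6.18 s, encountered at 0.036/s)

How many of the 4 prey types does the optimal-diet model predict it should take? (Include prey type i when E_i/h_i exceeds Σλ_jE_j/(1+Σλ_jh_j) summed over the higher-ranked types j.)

Rank by E/h (kJ/s): C 1.45, G 0.906, A 0.599, D 0.224. Include each in turn until the next type's E/h falls below the running intake rate.
Rate on top 1: 0.2647. G: 0.906 > 0.2647 → include.
Rate on top 2: 0.394. A: 0.599 > 0.394 → include.
Rate on top 3: 0.5048. D: 0.224 < 0.5048 → exclude; stop.
Optimal diet: C, G, A — 3 of 4 types.

3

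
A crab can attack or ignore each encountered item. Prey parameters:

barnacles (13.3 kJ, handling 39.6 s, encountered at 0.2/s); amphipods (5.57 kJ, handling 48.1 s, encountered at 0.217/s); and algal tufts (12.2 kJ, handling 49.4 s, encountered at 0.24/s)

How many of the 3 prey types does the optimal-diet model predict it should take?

Rank by E/h (kJ/s): barnacles 0.336, algal tufts 0.247, amphipods 0.116. Include each in turn until the next type's E/h falls below the running intake rate.
Rate on top 1: 0.2982. algal tufts: 0.247 < 0.2982 → exclude; stop.
Optimal diet: barnacles — 1 of 3 types.

1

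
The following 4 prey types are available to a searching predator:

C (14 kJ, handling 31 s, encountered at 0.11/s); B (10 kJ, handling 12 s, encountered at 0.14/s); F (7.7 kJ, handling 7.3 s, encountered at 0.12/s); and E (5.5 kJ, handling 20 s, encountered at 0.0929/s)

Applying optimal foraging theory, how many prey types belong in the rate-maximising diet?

2

Rank by E/h (kJ/s): F 1.05, B 0.833, C 0.452, E 0.275. Include each in turn until the next type's E/h falls below the running intake rate.
Rate on top 1: 0.4925. B: 0.833 > 0.4925 → include.
Rate on top 2: 0.6535. C: 0.452 < 0.6535 → exclude; stop.
Optimal diet: F, B — 2 of 4 types.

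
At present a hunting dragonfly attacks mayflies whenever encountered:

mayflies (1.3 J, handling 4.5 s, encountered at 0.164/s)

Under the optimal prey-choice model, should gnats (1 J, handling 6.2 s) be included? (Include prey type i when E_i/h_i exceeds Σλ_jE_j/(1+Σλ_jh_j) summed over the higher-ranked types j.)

On mayflies alone, R = ΣλE/(1+Σλh) = 0.2132/1.738 = 0.1227 J/s.
Profitability of gnats: 1/6.2 = 0.1613 J/s.
0.1613 > 0.1227, so adding gnats raises the average — include it.

Yes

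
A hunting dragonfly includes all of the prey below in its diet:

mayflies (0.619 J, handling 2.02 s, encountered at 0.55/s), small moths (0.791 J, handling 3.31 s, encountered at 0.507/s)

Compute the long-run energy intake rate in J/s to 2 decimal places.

0.20 J/s

R = (0.55×0.619 + 0.507×0.791) / (1 + 0.55×2.02 + 0.507×3.31) = 0.7415/3.789 = 0.1957 J/s.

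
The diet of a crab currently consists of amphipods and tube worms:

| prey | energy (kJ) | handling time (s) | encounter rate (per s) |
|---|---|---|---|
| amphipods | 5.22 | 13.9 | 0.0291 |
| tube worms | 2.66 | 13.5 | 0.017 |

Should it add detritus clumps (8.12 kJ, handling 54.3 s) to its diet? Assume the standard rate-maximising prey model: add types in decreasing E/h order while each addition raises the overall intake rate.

Intake rate on the current diet: R = (0.0291×5.22 + 0.017×2.66) / (1 + 0.0291×13.9 + 0.017×13.5) = 0.1971/1.634 = 0.1206 kJ/s.
detritus clumps: E/h = 8.12/54.3 = 0.1495 kJ/s.
0.1495 > 0.1206, so adding detritus clumps raises the average — include it.

Yes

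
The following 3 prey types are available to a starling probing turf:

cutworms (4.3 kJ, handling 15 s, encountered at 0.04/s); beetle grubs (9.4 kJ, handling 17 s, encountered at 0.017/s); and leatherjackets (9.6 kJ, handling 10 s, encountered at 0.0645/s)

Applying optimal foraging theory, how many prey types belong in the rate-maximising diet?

2

Profitabilities (E/h, kJ/s): leatherjackets 0.96, beetle grubs 0.553, cutworms 0.287. Add prey in this order while the next type's profitability exceeds the intake rate on those already taken.
Rate on top 1: 0.3764. beetle grubs: 0.553 > 0.3764 → include.
Rate on top 2: 0.4028. cutworms: 0.287 < 0.4028 → exclude; stop.
Optimal diet: leatherjackets, beetle grubs — 2 of 3 types.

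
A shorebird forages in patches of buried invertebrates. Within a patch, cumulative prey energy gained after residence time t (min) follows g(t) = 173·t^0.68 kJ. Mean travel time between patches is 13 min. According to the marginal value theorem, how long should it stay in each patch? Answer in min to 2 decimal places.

By the marginal value theorem, leave when the instantaneous gain rate g'(t) equals the habitat-wide average g(t)/(T + t).
g'(t) = 0.68·173·t^-0.32. Setting 0.68·173·t^-0.32 = 173·t^0.68/(13+t) gives 0.68(13+t) = t, so 0.32·t = 0.68×13.
t* = 0.68×13/0.32 = 27.63 min.

27.63 min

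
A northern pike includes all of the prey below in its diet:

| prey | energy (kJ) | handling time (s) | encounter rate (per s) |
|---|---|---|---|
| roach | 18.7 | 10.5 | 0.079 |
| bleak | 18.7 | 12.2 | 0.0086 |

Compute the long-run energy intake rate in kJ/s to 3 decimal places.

0.847 kJ/s

R = (0.079×18.7 + 0.0086×18.7) / (1 + 0.079×10.5 + 0.0086×12.2) = 1.638/1.934 = 0.8468 kJ/s.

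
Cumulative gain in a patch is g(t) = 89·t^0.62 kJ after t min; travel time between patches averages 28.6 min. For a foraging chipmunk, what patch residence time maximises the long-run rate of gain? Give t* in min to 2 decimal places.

By the marginal value theorem, leave when the instantaneous gain rate g'(t) equals the habitat-wide average g(t)/(T + t).
g'(t) = 0.62·89·t^-0.38. Setting 0.62·89·t^-0.38 = 89·t^0.62/(28.6+t) gives 0.62(28.6+t) = t, so 0.38·t = 0.62×28.6.
t* = 0.62×28.6/0.38 = 46.66 min.

46.66 min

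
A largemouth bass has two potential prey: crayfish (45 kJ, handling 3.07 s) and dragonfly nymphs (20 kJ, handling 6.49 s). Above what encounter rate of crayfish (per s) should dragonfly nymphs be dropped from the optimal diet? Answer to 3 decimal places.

0.087 per s

At the threshold, the rate on crayfish alone equals the profitability of dragonfly nymphs: λ·45/(1 + λ·3.07) = 20/6.49 = 3.082.
Rearranging, λ(45 − 3.082×3.07) = 3.082, so λ = 3.082/35.54 = 0.08671 per s.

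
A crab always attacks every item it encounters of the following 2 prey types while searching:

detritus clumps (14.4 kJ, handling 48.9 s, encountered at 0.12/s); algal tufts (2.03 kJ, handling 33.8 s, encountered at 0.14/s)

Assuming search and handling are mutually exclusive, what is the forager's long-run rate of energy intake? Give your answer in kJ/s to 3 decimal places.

Energy encountered per unit search time: 0.12×14.4 + 0.14×2.03 = 2.012 kJ/s.
Handling time per unit search time: 0.12×48.9 + 0.14×33.8 = 10.6.
Rate = 2.012/(1 + 10.6) = 0.1735 kJ/s.

0.173 kJ/s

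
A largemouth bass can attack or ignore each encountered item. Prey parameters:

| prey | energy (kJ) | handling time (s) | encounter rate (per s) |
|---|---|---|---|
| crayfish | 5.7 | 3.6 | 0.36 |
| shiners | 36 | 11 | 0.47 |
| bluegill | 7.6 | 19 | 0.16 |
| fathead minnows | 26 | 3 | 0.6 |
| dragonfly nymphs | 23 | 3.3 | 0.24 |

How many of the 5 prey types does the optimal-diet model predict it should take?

2

Rank by E/h (kJ/s): fathead minnows 8.67, dragonfly nymphs 6.97, shiners 3.27, crayfish 1.58, bluegill 0.4. Include each in turn until the next type's E/h falls below the running intake rate.
Rate on top 1: 5.571. dragonfly nymphs: 6.97 > 5.571 → include.
Rate on top 2: 5.88. shiners: 3.27 < 5.88 → exclude; stop.
Optimal diet: fathead minnows, dragonfly nymphs — 2 of 5 types.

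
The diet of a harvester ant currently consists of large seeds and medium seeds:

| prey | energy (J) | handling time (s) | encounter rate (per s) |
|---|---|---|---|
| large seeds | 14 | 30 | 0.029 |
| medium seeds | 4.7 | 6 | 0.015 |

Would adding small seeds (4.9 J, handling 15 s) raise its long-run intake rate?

Current rate: (0.029×14 + 0.015×4.7)/(1 + 0.029×30 + 0.015×6) = 0.2431 J/s.
small seeds: E/h = 4.9/15 = 0.3267 J/s.
Since 0.3267 > R, including small seeds increases the long-run rate.

Yes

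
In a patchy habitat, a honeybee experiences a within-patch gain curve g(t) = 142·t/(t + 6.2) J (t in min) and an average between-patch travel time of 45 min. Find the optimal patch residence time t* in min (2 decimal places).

Maximise g(t)/(T+t): set derivative to zero → g'(t)(T+t) = g(t).
g'(t) = 142·6.2/(t + 6.2)². Setting 142·6.2/(t+6.2)² = 142t/[(t+6.2)(45+t)] gives 6.2(45+t) = t(t+6.2), so t² = 6.2×45 = 279.
t* = √279 = 16.7 min.

16.70 min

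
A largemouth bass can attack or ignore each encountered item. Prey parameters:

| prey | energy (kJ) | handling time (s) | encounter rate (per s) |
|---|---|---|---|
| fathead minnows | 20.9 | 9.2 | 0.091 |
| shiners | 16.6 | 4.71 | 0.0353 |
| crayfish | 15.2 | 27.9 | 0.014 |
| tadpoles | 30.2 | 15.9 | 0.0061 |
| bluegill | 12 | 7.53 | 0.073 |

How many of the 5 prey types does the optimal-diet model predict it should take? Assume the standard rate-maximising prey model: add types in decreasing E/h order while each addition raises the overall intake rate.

4

E/h in descending order: shiners 3.52, fathead minnows 2.27, tadpoles 1.9, bluegill 1.59, crayfish 0.545 kJ/s. The optimal diet is the largest prefix of this list for which every included type satisfies E_i/h_i > R on the types above it.
Rate on top 1: 0.5024. fathead minnows: 2.27 > 0.5024 → include.
Rate on top 2: 1.242. tadpoles: 1.9 > 1.242 → include.
Rate on top 3: 1.272. bluegill: 1.59 > 1.272 → include.
Rate on top 4: 1.339. crayfish: 0.545 < 1.339 → exclude; stop.
Optimal diet: shiners, fathead minnows, tadpoles, bluegill — 4 of 5 types.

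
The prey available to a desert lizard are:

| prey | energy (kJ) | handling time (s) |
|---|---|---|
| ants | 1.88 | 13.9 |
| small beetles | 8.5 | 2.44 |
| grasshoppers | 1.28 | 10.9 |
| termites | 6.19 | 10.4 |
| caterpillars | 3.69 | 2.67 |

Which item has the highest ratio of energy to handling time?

In descending order of E/h:
small beetles: 8.5/2.44 = 3.48 kJ/s
caterpillars: 3.69/2.67 = 1.38 kJ/s
termites: 6.19/10.4 = 0.595 kJ/s
ants: 1.88/13.9 = 0.135 kJ/s
grasshoppers: 1.28/10.9 = 0.117 kJ/s

small beetles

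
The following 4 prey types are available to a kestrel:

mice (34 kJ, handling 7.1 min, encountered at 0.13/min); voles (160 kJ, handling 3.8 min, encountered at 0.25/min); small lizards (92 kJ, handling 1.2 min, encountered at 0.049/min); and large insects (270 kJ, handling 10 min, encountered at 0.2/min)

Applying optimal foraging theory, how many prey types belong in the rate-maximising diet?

3

E/h in descending order: small lizards 76.7, voles 42.1, large insects 27, mice 4.79 kJ/min. The optimal diet is the largest prefix of this list for which every included type satisfies E_i/h_i > R on the types above it.
Rate on top 1: 4.258. voles: 42.1 > 4.258 → include.
Rate on top 2: 22.16. large insects: 27 > 22.16 → include.
Rate on top 3: 24.57. mice: 4.79 < 24.57 → exclude; stop.
Optimal diet: small lizards, voles, large insects — 3 of 4 types.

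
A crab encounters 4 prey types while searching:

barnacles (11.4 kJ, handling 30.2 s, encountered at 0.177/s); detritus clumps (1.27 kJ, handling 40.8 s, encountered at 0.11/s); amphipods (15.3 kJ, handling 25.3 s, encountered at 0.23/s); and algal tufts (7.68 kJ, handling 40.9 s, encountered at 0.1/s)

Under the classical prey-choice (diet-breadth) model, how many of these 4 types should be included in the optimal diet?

1

Profitabilities (E/h, kJ/s): amphipods 0.605, barnacles 0.377, algal tufts 0.188, detritus clumps 0.0311. Add prey in this order while the next type's profitability exceeds the intake rate on those already taken.
Rate on top 1: 0.5161. barnacles: 0.377 < 0.5161 → exclude; stop.
Optimal diet: amphipods — 1 of 4 types.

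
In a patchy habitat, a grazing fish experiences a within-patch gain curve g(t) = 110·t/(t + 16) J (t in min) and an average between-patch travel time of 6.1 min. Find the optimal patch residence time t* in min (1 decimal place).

9.9 min

By the marginal value theorem, leave when the instantaneous gain rate g'(t) equals the habitat-wide average g(t)/(T + t).
g'(t) = 110·16/(t + 16)². Setting 110·16/(t+16)² = 110t/[(t+16)(6.1+t)] gives 16(6.1+t) = t(t+16), so t² = 16×6.1 = 97.6.
t* = √97.6 = 9.879 min.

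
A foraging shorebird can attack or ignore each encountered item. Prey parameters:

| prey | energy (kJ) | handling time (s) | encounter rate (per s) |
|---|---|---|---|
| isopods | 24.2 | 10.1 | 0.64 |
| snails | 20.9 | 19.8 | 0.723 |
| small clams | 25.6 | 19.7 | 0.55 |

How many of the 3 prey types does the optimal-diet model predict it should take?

1

Profitabilities (E/h, kJ/s): isopods 2.4, small clams 1.3, snails 1.06. Add prey in this order while the next type's profitability exceeds the intake rate on those already taken.
Rate on top 1: 2.075. small clams: 1.3 < 2.075 → exclude; stop.
Optimal diet: isopods — 1 of 3 types.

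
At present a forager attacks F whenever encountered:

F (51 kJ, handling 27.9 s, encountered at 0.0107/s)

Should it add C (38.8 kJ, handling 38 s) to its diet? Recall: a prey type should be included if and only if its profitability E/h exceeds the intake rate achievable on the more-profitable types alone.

Intake rate on the current diet: R = (0.0107×51) / (1 + 0.0107×27.9) = 0.5457/1.299 = 0.4202 kJ/s.
C: E/h = 38.8/38 = 1.021 kJ/s.
1.021 > 0.4202, so adding C raises the average — include it.

Yes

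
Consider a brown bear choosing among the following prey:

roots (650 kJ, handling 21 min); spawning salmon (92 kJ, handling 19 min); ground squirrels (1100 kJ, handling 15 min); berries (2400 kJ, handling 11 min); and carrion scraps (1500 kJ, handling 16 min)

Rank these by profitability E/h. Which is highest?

Profitability E/h (kJ/min): roots = 650/21 = 31, spawning salmon = 92/19 = 4.84, ground squirrels = 1100/15 = 73.3, berries = 2400/11 = 218, carrion scraps = 1500/16 = 93.8.
Ranked: berries > carrion scraps > ground squirrels > roots > spawning salmon.

berries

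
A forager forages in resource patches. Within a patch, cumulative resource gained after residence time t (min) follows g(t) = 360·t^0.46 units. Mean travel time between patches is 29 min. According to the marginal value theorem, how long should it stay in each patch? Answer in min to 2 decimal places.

24.70 min

By the marginal value theorem, leave when the instantaneous gain rate g'(t) equals the habitat-wide average g(t)/(T + t).
g'(t) = 0.46·360·t^-0.54. Setting 0.46·360·t^-0.54 = 360·t^0.46/(29+t) gives 0.46(29+t) = t, so 0.54·t = 0.46×29.
t* = 0.46×29/0.54 = 24.7 min.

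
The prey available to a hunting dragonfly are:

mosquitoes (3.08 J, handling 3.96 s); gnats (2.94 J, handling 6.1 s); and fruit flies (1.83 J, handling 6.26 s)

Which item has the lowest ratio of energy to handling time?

Profitability E/h (J/s): mosquitoes = 3.08/3.96 = 0.778, gnats = 2.94/6.1 = 0.482, fruit flies = 1.83/6.26 = 0.292.
Ranked: mosquitoes > gnats > fruit flies.

fruit flies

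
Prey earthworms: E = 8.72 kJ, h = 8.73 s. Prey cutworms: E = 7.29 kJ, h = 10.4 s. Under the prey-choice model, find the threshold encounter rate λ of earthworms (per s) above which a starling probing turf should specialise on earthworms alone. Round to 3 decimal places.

The zero-one rule: include cutworms iff E₂/h₂ > λE₁/(1+λh₁). Equality gives the switch point.
λE₁h₂ = E₂ + λE₂h₁ ⇒ λ = E₂/(E₁h₂ − E₂h₁) = 7.29/(90.69 − 63.64) = 0.2695 per s.

0.270 per s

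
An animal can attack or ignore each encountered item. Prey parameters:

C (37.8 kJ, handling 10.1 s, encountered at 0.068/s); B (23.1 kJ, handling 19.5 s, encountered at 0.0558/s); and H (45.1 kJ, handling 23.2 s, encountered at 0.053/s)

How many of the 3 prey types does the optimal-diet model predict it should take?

Rank by E/h (kJ/s): C 3.74, H 1.94, B 1.18. Include each in turn until the next type's E/h falls below the running intake rate.
Rate on top 1: 1.524. H: 1.94 > 1.524 → include.
Rate on top 2: 1.701. B: 1.18 < 1.701 → exclude; stop.
Optimal diet: C, H — 2 of 3 types.

2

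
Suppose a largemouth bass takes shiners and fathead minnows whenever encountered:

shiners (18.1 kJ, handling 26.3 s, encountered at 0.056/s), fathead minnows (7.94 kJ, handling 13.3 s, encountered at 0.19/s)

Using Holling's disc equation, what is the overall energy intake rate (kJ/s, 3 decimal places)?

0.504 kJ/s

R = Σλ_iE_i / (1 + Σλ_ih_i)
Numerator: 0.056×18.1 + 0.19×7.94 = 2.522
Denominator: 1 + 0.056×26.3 + 0.19×13.3 = 5
R = 2.522/5 = 0.5045 kJ/s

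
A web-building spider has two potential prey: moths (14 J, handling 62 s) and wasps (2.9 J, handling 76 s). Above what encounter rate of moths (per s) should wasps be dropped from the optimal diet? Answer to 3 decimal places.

At the threshold, the rate on moths alone equals the profitability of wasps: λ·14/(1 + λ·62) = 2.9/76 = 0.03816.
Rearranging, λ(14 − 0.03816×62) = 0.03816, so λ = 0.03816/11.63 = 0.00328 per s.

0.003 per s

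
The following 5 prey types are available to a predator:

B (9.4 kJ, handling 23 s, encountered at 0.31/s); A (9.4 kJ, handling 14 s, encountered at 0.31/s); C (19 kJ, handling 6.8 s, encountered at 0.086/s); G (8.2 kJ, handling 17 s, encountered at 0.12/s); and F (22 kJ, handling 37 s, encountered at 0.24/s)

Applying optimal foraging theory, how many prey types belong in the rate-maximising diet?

1

Profitabilities (E/h, kJ/s): C 2.79, A 0.671, F 0.595, G 0.482, B 0.409. Add prey in this order while the next type's profitability exceeds the intake rate on those already taken.
Rate on top 1: 1.031. A: 0.671 < 1.031 → exclude; stop.
Optimal diet: C — 1 of 5 types.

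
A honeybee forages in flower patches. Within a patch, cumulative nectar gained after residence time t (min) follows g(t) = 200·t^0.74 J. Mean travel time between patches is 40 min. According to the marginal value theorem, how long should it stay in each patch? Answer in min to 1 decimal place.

Maximise g(t)/(T+t): set derivative to zero → g'(t)(T+t) = g(t).
g'(t) = 0.74·200·t^-0.26. Setting 0.74·200·t^-0.26 = 200·t^0.74/(40+t) gives 0.74(40+t) = t, so 0.26·t = 0.74×40.
t* = 0.74×40/0.26 = 113.8 min.

113.8 min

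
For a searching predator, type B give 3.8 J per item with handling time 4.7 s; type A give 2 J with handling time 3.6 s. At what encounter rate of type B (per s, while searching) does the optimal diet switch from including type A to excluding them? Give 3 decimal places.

0.467 per s

The zero-one rule: include type A iff E₂/h₂ > λE₁/(1+λh₁). Equality gives the switch point.
λE₁h₂ = E₂ + λE₂h₁ ⇒ λ = E₂/(E₁h₂ − E₂h₁) = 2/(13.68 − 9.4) = 0.4673 per s.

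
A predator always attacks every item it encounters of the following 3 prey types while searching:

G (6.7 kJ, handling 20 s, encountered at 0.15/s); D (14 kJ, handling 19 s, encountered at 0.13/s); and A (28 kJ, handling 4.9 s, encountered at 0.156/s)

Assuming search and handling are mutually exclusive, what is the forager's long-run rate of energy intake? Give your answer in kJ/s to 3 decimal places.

Energy encountered per unit search time: 0.15×6.7 + 0.13×14 + 0.156×28 = 7.193 kJ/s.
Handling time per unit search time: 0.15×20 + 0.13×19 + 0.156×4.9 = 6.234.
Rate = 7.193/(1 + 6.234) = 0.9943 kJ/s.

0.994 kJ/s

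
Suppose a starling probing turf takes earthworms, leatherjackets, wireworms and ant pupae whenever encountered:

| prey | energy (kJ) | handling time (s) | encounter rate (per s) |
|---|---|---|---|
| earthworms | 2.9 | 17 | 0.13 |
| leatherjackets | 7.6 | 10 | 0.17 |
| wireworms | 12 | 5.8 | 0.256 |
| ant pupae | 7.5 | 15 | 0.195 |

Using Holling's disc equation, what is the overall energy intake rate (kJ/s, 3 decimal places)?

0.666 kJ/s

R = (0.13×2.9 + 0.17×7.6 + 0.256×12 + 0.195×7.5) / (1 + 0.13×17 + 0.17×10 + 0.256×5.8 + 0.195×15) = 6.204/9.32 = 0.6656 kJ/s.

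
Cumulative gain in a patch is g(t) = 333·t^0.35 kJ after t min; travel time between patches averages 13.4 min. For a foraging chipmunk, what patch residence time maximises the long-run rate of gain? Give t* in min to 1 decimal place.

Maximise g(t)/(T+t): set derivative to zero → g'(t)(T+t) = g(t).
g'(t) = 0.35·333·t^-0.65. Setting 0.35·333·t^-0.65 = 333·t^0.35/(13.4+t) gives 0.35(13.4+t) = t, so 0.65·t = 0.35×13.4.
t* = 0.35×13.4/0.65 = 7.215 min.

7.2 min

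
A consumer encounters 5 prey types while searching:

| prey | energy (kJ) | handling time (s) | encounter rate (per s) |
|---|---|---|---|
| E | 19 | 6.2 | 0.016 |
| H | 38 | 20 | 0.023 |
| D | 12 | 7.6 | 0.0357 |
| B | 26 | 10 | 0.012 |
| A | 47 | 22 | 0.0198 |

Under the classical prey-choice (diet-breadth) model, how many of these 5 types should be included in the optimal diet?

Profitabilities (E/h, kJ/s): E 3.06, B 2.6, A 2.14, H 1.9, D 1.58. Add prey in this order while the next type's profitability exceeds the intake rate on those already taken.
Rate on top 1: 0.2766. B: 2.6 > 0.2766 → include.
Rate on top 2: 0.5052. A: 2.14 > 0.5052 → include.
Rate on top 3: 0.9346. H: 1.9 > 0.9346 → include.
Rate on top 4: 1.145. D: 1.58 > 1.145 → include.
Optimal diet: E, B, A, H, D — 5 of 5 types.

5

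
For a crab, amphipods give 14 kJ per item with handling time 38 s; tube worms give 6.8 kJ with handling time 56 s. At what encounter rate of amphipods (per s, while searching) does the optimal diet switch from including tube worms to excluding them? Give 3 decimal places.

0.013 per s

The zero-one rule: include tube worms iff E₂/h₂ > λE₁/(1+λh₁). Equality gives the switch point.
λE₁h₂ = E₂ + λE₂h₁ ⇒ λ = E₂/(E₁h₂ − E₂h₁) = 6.8/(784 − 258.4) = 0.01294 per s.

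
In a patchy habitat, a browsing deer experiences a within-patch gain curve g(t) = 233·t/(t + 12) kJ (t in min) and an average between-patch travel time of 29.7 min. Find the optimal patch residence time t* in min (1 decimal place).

18.9 min

Maximise g(t)/(T+t): set derivative to zero → g'(t)(T+t) = g(t).
g'(t) = 233·12/(t + 12)². Setting 233·12/(t+12)² = 233t/[(t+12)(29.7+t)] gives 12(29.7+t) = t(t+12), so t² = 12×29.7 = 356.4.
t* = √356.4 = 18.88 min.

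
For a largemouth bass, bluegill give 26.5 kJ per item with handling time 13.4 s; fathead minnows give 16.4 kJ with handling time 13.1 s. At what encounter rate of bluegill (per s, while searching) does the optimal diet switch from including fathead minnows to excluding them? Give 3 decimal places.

0.129 per s

At the threshold, the rate on bluegill alone equals the profitability of fathead minnows: λ·26.5/(1 + λ·13.4) = 16.4/13.1 = 1.252.
Rearranging, λ(26.5 − 1.252×13.4) = 1.252, so λ = 1.252/9.724 = 0.1287 per s.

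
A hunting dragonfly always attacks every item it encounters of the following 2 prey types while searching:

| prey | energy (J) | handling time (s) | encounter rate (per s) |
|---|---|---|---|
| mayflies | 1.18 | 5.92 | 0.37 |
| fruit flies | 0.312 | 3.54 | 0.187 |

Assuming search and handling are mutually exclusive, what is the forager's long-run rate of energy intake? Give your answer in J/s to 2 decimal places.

0.13 J/s

Energy encountered per unit search time: 0.37×1.18 + 0.187×0.312 = 0.4949 J/s.
Handling time per unit search time: 0.37×5.92 + 0.187×3.54 = 2.852.
Rate = 0.4949/(1 + 2.852) = 0.1285 J/s.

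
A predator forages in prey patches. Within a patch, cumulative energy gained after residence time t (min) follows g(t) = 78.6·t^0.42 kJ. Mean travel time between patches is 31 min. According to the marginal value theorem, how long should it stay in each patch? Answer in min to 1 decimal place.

22.4 min

By the marginal value theorem, leave when the instantaneous gain rate g'(t) equals the habitat-wide average g(t)/(T + t).
g'(t) = 0.42·78.6·t^-0.58. Setting 0.42·78.6·t^-0.58 = 78.6·t^0.42/(31+t) gives 0.42(31+t) = t, so 0.58·t = 0.42×31.
t* = 0.42×31/0.58 = 22.45 min.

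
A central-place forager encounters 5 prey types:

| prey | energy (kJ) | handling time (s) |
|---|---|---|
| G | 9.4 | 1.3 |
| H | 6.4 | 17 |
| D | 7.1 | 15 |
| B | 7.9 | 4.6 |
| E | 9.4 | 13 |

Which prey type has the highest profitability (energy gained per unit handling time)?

Profitability E/h (kJ/s): G = 9.4/1.3 = 7.23, H = 6.4/17 = 0.376, D = 7.1/15 = 0.473, B = 7.9/4.6 = 1.72, E = 9.4/13 = 0.723.
Ranked: G > B > E > D > H.

G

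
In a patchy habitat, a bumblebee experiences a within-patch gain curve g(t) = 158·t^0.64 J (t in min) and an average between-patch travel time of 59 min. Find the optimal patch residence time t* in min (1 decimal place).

Optimal t* satisfies g'(t*) = g(t*)/(T + t*).
g'(t) = 0.64·158·t^-0.36. Setting 0.64·158·t^-0.36 = 158·t^0.64/(59+t) gives 0.64(59+t) = t, so 0.36·t = 0.64×59.
t* = 0.64×59/0.36 = 104.9 min.

104.9 min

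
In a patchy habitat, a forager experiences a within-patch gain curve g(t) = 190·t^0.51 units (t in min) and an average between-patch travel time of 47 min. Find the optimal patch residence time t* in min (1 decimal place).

By the marginal value theorem, leave when the instantaneous gain rate g'(t) equals the habitat-wide average g(t)/(T + t).
g'(t) = 0.51·190·t^-0.49. Setting 0.51·190·t^-0.49 = 190·t^0.51/(47+t) gives 0.51(47+t) = t, so 0.49·t = 0.51×47.
t* = 0.51×47/0.49 = 48.92 min.

48.9 min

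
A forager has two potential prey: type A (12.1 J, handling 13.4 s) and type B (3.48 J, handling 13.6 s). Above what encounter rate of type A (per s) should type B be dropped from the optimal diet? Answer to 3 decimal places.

0.030 per s

Drop type B once their profitability E₂/h₂ falls below the rate achievable on type A alone: E₂/h₂ = λE₁/(1 + λh₁).
Solve for λ: λE₁h₂ = E₂(1 + λh₁) → λ(E₁h₂ − E₂h₁) = E₂ → λ = E₂/(E₁h₂ − E₂h₁).
λ = 3.48/(12.1×13.6 − 3.48×13.4) = 3.48/117.9 = 0.02951 per s.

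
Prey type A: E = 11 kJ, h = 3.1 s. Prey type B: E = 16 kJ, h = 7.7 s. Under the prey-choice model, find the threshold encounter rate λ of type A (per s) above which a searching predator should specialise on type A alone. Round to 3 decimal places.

Drop type B once their profitability E₂/h₂ falls below the rate achievable on type A alone: E₂/h₂ = λE₁/(1 + λh₁).
Solve for λ: λE₁h₂ = E₂(1 + λh₁) → λ(E₁h₂ − E₂h₁) = E₂ → λ = E₂/(E₁h₂ − E₂h₁).
λ = 16/(11×7.7 − 16×3.1) = 16/35.1 = 0.4558 per s.

0.456 per s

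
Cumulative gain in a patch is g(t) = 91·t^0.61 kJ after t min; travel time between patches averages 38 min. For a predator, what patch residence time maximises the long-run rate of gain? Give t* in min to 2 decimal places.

Maximise g(t)/(T+t): set derivative to zero → g'(t)(T+t) = g(t).
g'(t) = 0.61·91·t^-0.39. Setting 0.61·91·t^-0.39 = 91·t^0.61/(38+t) gives 0.61(38+t) = t, so 0.39·t = 0.61×38.
t* = 0.61×38/0.39 = 59.44 min.

59.44 min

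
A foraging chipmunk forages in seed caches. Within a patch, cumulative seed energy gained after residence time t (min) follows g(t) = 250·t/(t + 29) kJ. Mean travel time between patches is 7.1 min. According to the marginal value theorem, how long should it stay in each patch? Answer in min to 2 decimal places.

14.35 min

Optimal t* satisfies g'(t*) = g(t*)/(T + t*).
g'(t) = 250·29/(t + 29)². Setting 250·29/(t+29)² = 250t/[(t+29)(7.1+t)] gives 29(7.1+t) = t(t+29), so t² = 29×7.1 = 205.9.
t* = √205.9 = 14.35 min.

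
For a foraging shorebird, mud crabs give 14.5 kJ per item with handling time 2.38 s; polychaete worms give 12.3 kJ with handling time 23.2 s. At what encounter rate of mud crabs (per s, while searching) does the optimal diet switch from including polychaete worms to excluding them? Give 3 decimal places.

At the threshold, the rate on mud crabs alone equals the profitability of polychaete worms: λ·14.5/(1 + λ·2.38) = 12.3/23.2 = 0.5302.
Rearranging, λ(14.5 − 0.5302×2.38) = 0.5302, so λ = 0.5302/13.24 = 0.04005 per s.

0.040 per s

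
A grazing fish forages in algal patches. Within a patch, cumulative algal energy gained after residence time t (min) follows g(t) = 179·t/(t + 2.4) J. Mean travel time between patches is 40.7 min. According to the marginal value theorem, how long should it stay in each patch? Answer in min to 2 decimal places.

9.88 min

Maximise g(t)/(T+t): set derivative to zero → g'(t)(T+t) = g(t).
g'(t) = 179·2.4/(t + 2.4)². Setting 179·2.4/(t+2.4)² = 179t/[(t+2.4)(40.7+t)] gives 2.4(40.7+t) = t(t+2.4), so t² = 2.4×40.7 = 97.68.
t* = √97.68 = 9.883 min.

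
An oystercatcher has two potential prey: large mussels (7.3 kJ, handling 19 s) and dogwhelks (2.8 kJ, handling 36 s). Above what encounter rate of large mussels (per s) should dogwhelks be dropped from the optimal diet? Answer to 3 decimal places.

The zero-one rule: include dogwhelks iff E₂/h₂ > λE₁/(1+λh₁). Equality gives the switch point.
λE₁h₂ = E₂ + λE₂h₁ ⇒ λ = E₂/(E₁h₂ − E₂h₁) = 2.8/(262.8 − 53.2) = 0.01336 per s.

0.013 per s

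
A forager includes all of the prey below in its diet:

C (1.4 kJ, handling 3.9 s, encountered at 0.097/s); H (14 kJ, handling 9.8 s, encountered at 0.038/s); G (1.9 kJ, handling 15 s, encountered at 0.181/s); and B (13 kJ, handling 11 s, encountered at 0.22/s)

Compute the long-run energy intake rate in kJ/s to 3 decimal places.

R = (0.097×1.4 + 0.038×14 + 0.181×1.9 + 0.22×13) / (1 + 0.097×3.9 + 0.038×9.8 + 0.181×15 + 0.22×11) = 3.872/6.886 = 0.5623 kJ/s.

0.562 kJ/s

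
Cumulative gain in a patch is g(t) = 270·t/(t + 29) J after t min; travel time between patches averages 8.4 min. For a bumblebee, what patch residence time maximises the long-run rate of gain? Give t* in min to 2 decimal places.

Maximise g(t)/(T+t): set derivative to zero → g'(t)(T+t) = g(t).
g'(t) = 270·29/(t + 29)². Setting 270·29/(t+29)² = 270t/[(t+29)(8.4+t)] gives 29(8.4+t) = t(t+29), so t² = 29×8.4 = 243.6.
t* = √243.6 = 15.61 min.

15.61 min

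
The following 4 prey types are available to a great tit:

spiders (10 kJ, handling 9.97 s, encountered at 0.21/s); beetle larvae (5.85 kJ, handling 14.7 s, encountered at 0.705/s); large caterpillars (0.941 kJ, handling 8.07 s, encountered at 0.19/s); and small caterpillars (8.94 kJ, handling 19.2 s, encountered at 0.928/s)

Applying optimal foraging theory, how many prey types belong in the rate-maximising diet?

1

Rank by E/h (kJ/s): spiders 1, small caterpillars 0.466, beetle larvae 0.398, large caterpillars 0.117. Include each in turn until the next type's E/h falls below the running intake rate.
Rate on top 1: 0.6788. small caterpillars: 0.466 < 0.6788 → exclude; stop.
Optimal diet: spiders — 1 of 4 types.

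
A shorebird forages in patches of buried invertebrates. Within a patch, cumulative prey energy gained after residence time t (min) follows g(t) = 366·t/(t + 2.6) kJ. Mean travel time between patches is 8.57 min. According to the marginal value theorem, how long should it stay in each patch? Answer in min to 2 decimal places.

Maximise g(t)/(T+t): set derivative to zero → g'(t)(T+t) = g(t).
g'(t) = 366·2.6/(t + 2.6)². Setting 366·2.6/(t+2.6)² = 366t/[(t+2.6)(8.57+t)] gives 2.6(8.57+t) = t(t+2.6), so t² = 2.6×8.57 = 22.28.
t* = √22.28 = 4.72 min.

4.72 min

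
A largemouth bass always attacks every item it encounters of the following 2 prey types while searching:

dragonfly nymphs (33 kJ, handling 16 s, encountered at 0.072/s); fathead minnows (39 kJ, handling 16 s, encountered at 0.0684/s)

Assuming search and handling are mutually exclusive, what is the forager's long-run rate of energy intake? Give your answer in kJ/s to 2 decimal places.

1.55 kJ/s

Energy encountered per unit search time: 0.072×33 + 0.0684×39 = 5.044 kJ/s.
Handling time per unit search time: 0.072×16 + 0.0684×16 = 2.246.
Rate = 5.044/(1 + 2.246) = 1.554 kJ/s.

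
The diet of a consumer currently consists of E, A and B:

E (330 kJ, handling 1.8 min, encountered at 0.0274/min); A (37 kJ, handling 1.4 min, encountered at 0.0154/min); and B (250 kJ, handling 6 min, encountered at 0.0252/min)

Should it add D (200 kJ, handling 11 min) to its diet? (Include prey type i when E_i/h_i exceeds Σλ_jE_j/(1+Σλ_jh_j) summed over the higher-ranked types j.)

Yes

Current rate: (0.0274×330 + 0.0154×37 + 0.0252×250)/(1 + 0.0274×1.8 + 0.0154×1.4 + 0.0252×6) = 13.02 kJ/min.
D: E/h = 200/11 = 18.18 kJ/min.
18.18 > 13.02, so adding D raises the average — include it.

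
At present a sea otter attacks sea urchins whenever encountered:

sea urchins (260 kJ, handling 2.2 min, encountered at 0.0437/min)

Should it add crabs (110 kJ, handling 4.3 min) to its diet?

On sea urchins alone, R = ΣλE/(1+Σλh) = 11.36/1.096 = 10.37 kJ/min.
Profitability of crabs: 110/4.3 = 25.58 kJ/min.
Since 25.58 > R, including crabs increases the long-run rate.

Yes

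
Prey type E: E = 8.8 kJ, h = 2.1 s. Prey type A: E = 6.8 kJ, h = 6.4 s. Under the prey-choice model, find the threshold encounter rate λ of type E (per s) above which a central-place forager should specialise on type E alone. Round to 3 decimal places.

0.162 per s

At the threshold, the rate on type E alone equals the profitability of type A: λ·8.8/(1 + λ·2.1) = 6.8/6.4 = 1.062.
Rearranging, λ(8.8 − 1.062×2.1) = 1.062, so λ = 1.062/6.569 = 0.1618 per s.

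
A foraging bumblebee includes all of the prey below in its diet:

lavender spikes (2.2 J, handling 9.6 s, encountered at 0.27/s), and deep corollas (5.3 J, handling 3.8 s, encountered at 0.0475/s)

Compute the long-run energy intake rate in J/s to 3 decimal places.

0.224 J/s

Energy encountered per unit search time: 0.27×2.2 + 0.0475×5.3 = 0.8458 J/s.
Handling time per unit search time: 0.27×9.6 + 0.0475×3.8 = 2.772.
Rate = 0.8458/(1 + 2.772) = 0.2242 J/s.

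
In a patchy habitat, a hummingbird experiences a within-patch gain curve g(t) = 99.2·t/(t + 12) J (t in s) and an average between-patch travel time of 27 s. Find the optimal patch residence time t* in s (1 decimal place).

18.0 s

By the marginal value theorem, leave when the instantaneous gain rate g'(t) equals the habitat-wide average g(t)/(T + t).
g'(t) = 99.2·12/(t + 12)². Setting 99.2·12/(t+12)² = 99.2t/[(t+12)(27+t)] gives 12(27+t) = t(t+12), so t² = 12×27 = 324.
t* = √324 = 18 s.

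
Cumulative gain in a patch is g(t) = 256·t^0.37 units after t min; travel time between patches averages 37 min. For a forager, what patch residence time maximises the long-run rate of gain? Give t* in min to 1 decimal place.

21.7 min

By the marginal value theorem, leave when the instantaneous gain rate g'(t) equals the habitat-wide average g(t)/(T + t).
g'(t) = 0.37·256·t^-0.63. Setting 0.37·256·t^-0.63 = 256·t^0.37/(37+t) gives 0.37(37+t) = t, so 0.63·t = 0.37×37.
t* = 0.37×37/0.63 = 21.73 min.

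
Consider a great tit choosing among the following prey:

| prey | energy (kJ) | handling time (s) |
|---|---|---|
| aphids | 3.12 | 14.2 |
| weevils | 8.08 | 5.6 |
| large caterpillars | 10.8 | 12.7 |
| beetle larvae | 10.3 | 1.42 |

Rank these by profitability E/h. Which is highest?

beetle larvae

Profitability E/h (kJ/s): aphids = 3.12/14.2 = 0.22, weevils = 8.08/5.6 = 1.44, large caterpillars = 10.8/12.7 = 0.85, beetle larvae = 10.3/1.42 = 7.25.
Ranked: beetle larvae > weevils > large caterpillars > aphids.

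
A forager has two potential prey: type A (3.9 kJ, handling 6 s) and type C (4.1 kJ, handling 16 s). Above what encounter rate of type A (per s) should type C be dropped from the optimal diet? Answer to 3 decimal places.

0.108 per s

The zero-one rule: include type C iff E₂/h₂ > λE₁/(1+λh₁). Equality gives the switch point.
λE₁h₂ = E₂ + λE₂h₁ ⇒ λ = E₂/(E₁h₂ − E₂h₁) = 4.1/(62.4 − 24.6) = 0.1085 per s.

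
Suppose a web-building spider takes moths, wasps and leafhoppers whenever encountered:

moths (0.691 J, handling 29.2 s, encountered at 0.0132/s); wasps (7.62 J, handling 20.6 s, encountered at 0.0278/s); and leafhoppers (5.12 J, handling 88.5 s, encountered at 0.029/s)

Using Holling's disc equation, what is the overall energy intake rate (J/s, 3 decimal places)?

Energy encountered per unit search time: 0.0132×0.691 + 0.0278×7.62 + 0.029×5.12 = 0.3694 J/s.
Handling time per unit search time: 0.0132×29.2 + 0.0278×20.6 + 0.029×88.5 = 3.525.
Rate = 0.3694/(1 + 3.525) = 0.08165 J/s.

0.082 J/s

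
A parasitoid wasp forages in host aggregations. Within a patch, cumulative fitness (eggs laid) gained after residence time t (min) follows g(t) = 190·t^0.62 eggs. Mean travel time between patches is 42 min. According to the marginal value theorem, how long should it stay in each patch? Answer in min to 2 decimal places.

Maximise g(t)/(T+t): set derivative to zero → g'(t)(T+t) = g(t).
g'(t) = 0.62·190·t^-0.38. Setting 0.62·190·t^-0.38 = 190·t^0.62/(42+t) gives 0.62(42+t) = t, so 0.38·t = 0.62×42.
t* = 0.62×42/0.38 = 68.53 min.

68.53 min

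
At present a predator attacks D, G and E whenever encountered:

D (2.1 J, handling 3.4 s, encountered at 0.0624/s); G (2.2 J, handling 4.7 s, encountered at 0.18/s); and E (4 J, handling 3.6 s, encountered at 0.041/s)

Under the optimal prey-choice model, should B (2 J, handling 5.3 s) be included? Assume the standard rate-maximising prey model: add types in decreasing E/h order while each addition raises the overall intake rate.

Yes

Intake rate on the current diet: R = (0.0624×2.1 + 0.18×2.2 + 0.041×4) / (1 + 0.0624×3.4 + 0.18×4.7 + 0.041×3.6) = 0.691/2.206 = 0.3133 J/s.
B: E/h = 2/5.3 = 0.3774 J/s.
Since 0.3774 > R, including B increases the long-run rate.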